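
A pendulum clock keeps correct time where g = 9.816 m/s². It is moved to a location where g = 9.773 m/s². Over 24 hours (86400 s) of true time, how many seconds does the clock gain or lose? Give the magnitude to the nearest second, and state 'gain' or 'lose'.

lose 189 s

The clock's period scales as T ∝ 1/√g, so T'/T = √(9.816/9.773) = 1.00220.
In 86400 s of true time the clock registers 86400/1.00220 = 86210.6 s, so it loses 189 s.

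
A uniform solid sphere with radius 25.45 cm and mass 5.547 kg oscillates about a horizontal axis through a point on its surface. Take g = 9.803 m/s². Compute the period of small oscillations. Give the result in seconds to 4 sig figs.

I_cm = (2/5)mr² = 0.14371 kg·m². The pivot is at distance d = 0.2545 m from the centre of mass.
By the parallel-axis theorem, I = I_cm + md² = 0.14371 + 0.35928 = 0.50299 kg·m².
T = 2π√(I/(mgd)) = 2π√(0.50299/(5.547 × 9.803 × 0.2545)) = 1.198 s.

1.198 s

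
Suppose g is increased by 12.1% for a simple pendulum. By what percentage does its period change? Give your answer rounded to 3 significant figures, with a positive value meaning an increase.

-5.55%

T ∝ 1/√g, so T'/T = 1/√(1.121) = 0.9445.
Percentage change in T = (0.9445 − 1) × 100% = -5.55%.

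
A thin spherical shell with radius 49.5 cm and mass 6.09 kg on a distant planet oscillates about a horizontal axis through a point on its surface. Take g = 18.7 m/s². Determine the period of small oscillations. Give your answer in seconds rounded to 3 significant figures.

I_cm = (2/3)mr² = 0.9948 kg·m². The pivot is at distance d = 0.495 m from the centre of mass.
By the parallel-axis theorem, I = I_cm + md² = 0.9948 + 1.492 = 2.487 kg·m².
T = 2π√(I/(mgd)) = 2π√(2.487/(6.09 × 18.7 × 0.495)) = 1.32 s.

1.32 s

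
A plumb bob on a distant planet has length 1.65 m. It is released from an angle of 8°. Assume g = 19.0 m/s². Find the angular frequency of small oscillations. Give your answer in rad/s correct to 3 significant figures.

3.39 rad/s

ω = √(g/L) = √(19.0/1.65) = 3.39 rad/s.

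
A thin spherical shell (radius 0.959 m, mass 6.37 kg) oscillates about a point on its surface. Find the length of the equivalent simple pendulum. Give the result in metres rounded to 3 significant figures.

The equivalent simple-pendulum length is L_eq = I/(md), where I is about the pivot and d = 0.9590 m.
I_cm = (2/3)mR² = 3.906 kg·m², so I = I_cm + md² = 3.906 + 5.858 = 9.764 kg·m².
L_eq = 9.764/(6.37 × 0.9590) = 1.60 m.

1.60 m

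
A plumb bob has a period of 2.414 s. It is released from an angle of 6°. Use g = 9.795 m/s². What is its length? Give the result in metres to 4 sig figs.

From T = 2π√(L/g), L = gT²/(4π²) = 9.795 × 2.4140²/(4π²) = 1.446 m.

1.446 m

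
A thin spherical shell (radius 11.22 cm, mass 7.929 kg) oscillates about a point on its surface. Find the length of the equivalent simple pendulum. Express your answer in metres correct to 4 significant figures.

The equivalent simple-pendulum length is L_eq = I/(md), where I is about the pivot and d = 0.11220 m.
I_cm = (2/3)mR² = 0.066545 kg·m², so I = I_cm + md² = 0.066545 + 0.099817 = 0.16636 kg·m².
L_eq = 0.16636/(7.929 × 0.11220) = 0.1870 m.

0.1870 m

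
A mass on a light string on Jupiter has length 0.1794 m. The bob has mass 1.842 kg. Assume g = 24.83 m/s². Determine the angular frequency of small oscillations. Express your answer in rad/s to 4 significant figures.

ω = √(g/L) = √(24.83/0.1794) = 11.76 rad/s.

11.76 rad/s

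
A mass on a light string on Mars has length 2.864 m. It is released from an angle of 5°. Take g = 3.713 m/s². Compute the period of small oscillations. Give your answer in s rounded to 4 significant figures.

T = 2π√(L/g) = 2π√(2.864/3.713) = 2π × 0.87826 = 5.518 s.

5.518 s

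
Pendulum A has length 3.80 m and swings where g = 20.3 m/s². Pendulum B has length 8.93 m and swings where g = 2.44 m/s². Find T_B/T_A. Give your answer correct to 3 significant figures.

4.42

T = 2π√(L/g), so T_B/T_A = √((L_B/g_B)/(L_A/g_A)) = √((8.93/2.44)/(3.80/20.3)) = 4.42.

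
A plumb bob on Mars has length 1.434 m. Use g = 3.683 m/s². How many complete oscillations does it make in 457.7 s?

116

T = 2π√(L/g) = 2π√(1.434/3.683) = 3.9206 s.
Number of complete oscillations = ⌊457.7/3.9206⌋ = ⌊116.74⌋ = 116.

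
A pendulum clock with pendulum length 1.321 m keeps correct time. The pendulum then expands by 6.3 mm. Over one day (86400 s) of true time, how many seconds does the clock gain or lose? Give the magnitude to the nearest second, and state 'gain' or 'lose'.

lose 205 s

T ∝ √L, so T'/T = √(1.32730/1.321) = 1.00238.
In 86400 s of true time the clock registers 86400/1.00238 = 86194.7 s, so it loses 205 s.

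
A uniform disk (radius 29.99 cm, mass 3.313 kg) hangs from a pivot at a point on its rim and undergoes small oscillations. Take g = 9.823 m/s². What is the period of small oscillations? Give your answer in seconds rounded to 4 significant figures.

1.345 s

I_cm = ½mr² = 0.14899 kg·m². The pivot is at distance d = 0.2999 m from the centre of mass.
By the parallel-axis theorem, I = I_cm + md² = 0.14899 + 0.29797 = 0.44696 kg·m².
T = 2π√(I/(mgd)) = 2π√(0.44696/(3.313 × 9.823 × 0.2999)) = 1.345 s.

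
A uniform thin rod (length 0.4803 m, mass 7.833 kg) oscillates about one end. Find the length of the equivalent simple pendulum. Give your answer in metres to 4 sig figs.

The equivalent simple-pendulum length is L_eq = I/(md), where I is about the pivot and d = 0.24015 m.
I_cm = (1/12)mL² = 0.15058 kg·m², so I = I_cm + md² = 0.15058 + 0.45174 = 0.60233 kg·m².
L_eq = 0.60233/(7.833 × 0.24015) = 0.3202 m.

0.3202 m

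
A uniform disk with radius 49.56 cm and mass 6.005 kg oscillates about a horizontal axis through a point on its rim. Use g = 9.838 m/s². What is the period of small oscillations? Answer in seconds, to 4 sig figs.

1.727 s

I_cm = ½mr² = 0.73747 kg·m². The pivot is at distance d = 0.4956 m from the centre of mass.
By the parallel-axis theorem, I = I_cm + md² = 0.73747 + 1.4749 = 2.2124 kg·m².
T = 2π√(I/(mgd)) = 2π√(2.2124/(6.005 × 9.838 × 0.4956)) = 1.727 s.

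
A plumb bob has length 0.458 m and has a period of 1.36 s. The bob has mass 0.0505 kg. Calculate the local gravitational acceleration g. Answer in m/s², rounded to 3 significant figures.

9.78 m/s²

From T = 2π√(L/g), g = 4π²L/T² = 4π² × 0.458/1.360² = 9.78 m/s².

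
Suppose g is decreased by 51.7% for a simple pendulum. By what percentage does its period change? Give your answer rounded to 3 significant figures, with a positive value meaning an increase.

43.9%

T ∝ 1/√g, so T'/T = 1/√(0.4830) = 1.439.
Percentage change in T = (1.439 − 1) × 100% = 43.9%.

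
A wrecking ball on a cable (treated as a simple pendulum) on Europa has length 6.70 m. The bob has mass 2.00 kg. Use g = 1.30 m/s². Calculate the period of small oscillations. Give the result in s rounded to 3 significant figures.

T = 2π√(L/g) = 2π√(6.70/1.30) = 2π × 2.270 = 14.3 s.

14.3 s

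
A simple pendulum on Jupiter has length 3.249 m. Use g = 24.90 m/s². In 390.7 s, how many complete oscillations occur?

T = 2π√(L/g) = 2π√(3.249/24.90) = 2.2696 s.
Number of complete oscillations = ⌊390.7/2.2696⌋ = ⌊172.14⌋ = 172.

172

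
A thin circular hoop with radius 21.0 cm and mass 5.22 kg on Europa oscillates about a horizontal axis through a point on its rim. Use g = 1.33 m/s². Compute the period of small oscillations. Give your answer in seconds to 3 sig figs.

I_cm = mr² = 0.2302 kg·m². The pivot is at distance d = 0.210 m from the centre of mass.
By the parallel-axis theorem, I = I_cm + md² = 0.2302 + 0.2302 = 0.4604 kg·m².
T = 2π√(I/(mgd)) = 2π√(0.4604/(5.22 × 1.33 × 0.210)) = 3.53 s.

3.53 s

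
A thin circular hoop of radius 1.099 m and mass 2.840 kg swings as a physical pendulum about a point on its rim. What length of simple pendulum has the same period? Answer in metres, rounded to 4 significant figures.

2.198 m

The equivalent simple-pendulum length is L_eq = I/(md), where I is about the pivot and d = 1.0990 m.
I_cm = mR² = 3.4302 kg·m², so I = I_cm + md² = 3.4302 + 3.4302 = 6.8603 kg·m².
L_eq = 6.8603/(2.840 × 1.0990) = 2.198 m.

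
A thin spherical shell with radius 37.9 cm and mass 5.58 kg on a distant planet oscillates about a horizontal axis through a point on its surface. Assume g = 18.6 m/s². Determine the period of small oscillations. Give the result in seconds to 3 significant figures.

1.16 s

I_cm = (2/3)mr² = 0.5343 kg·m². The pivot is at distance d = 0.379 m from the centre of mass.
By the parallel-axis theorem, I = I_cm + md² = 0.5343 + 0.8015 = 1.336 kg·m².
T = 2π√(I/(mgd)) = 2π√(1.336/(5.58 × 18.6 × 0.379)) = 1.16 s.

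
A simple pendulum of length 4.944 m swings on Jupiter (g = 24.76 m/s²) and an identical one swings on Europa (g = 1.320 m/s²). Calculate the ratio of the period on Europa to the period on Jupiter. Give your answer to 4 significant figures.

T ∝ 1/√g, so T₂/T₁ = √(g₁/g₂) = √(24.76/1.320) = 4.331.

4.331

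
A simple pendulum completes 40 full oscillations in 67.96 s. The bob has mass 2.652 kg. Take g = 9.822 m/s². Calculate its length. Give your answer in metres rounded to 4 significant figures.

T = 67.96/40 = 1.6990 s.
From T = 2π√(L/g), L = gT²/(4π²) = 9.822 × 1.6990²/(4π²) = 0.7182 m.

0.7182 m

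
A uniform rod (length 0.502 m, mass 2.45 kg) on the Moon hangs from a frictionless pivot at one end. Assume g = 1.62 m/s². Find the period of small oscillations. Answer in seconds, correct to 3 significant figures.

For a physical pendulum T = 2π√(I/(mgd)), with d = 0.2510 m from pivot to centre of mass.
I_cm = mL²/12 = 2.45 × 0.502²/12 = 0.05145 kg·m²; I = I_cm + md² = 0.05145 + 2.45 × 0.2510² = 0.2058 kg·m².
T = 2π√(0.2058/(2.45 × 1.62 × 0.2510)) = 2.86 s.

2.86 s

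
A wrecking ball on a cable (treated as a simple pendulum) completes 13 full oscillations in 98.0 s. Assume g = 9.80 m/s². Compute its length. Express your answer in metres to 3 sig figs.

14.1 m

T = 98.0/13 = 7.538 s.
From T = 2π√(L/g), L = gT²/(4π²) = 9.80 × 7.538²/(4π²) = 14.1 m.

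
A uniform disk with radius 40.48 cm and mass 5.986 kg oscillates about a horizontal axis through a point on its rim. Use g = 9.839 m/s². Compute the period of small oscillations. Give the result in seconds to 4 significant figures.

1.561 s

I_cm = ½mr² = 0.49044 kg·m². The pivot is at distance d = 0.4048 m from the centre of mass.
By the parallel-axis theorem, I = I_cm + md² = 0.49044 + 0.98088 = 1.4713 kg·m².
T = 2π√(I/(mgd)) = 2π√(1.4713/(5.986 × 9.839 × 0.4048)) = 1.561 s.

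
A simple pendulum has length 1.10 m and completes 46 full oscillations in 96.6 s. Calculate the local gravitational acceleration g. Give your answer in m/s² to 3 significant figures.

T = 96.6/46 = 2.100 s.
From T = 2π√(L/g), g = 4π²L/T² = 4π² × 1.10/2.100² = 9.85 m/s².

9.85 m/s²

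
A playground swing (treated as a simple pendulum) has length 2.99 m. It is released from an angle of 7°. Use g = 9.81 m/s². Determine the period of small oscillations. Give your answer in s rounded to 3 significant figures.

T = 2π√(L/g) = 2π√(2.99/9.81) = 2π × 0.5521 = 3.47 s.

3.47 s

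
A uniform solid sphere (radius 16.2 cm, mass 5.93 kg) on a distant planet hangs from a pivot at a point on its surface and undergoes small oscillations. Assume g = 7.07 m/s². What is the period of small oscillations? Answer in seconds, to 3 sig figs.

I_cm = (2/5)mr² = 0.06225 kg·m². The pivot is at distance d = 0.162 m from the centre of mass.
By the parallel-axis theorem, I = I_cm + md² = 0.06225 + 0.1556 = 0.2179 kg·m².
T = 2π√(I/(mgd)) = 2π√(0.2179/(5.93 × 7.07 × 0.162)) = 1.13 s.

1.13 s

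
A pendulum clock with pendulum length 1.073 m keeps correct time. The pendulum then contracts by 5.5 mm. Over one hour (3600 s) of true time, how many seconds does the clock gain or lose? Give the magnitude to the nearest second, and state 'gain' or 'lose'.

T ∝ √L, so T'/T = √(1.06750/1.073) = 0.997434.
In 3600 s of true time the clock registers 3600/0.997434 = 3609.3 s, so it gains 9 s.

gain 9 s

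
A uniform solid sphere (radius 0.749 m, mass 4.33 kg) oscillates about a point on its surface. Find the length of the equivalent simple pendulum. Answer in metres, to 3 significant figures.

The equivalent simple-pendulum length is L_eq = I/(md), where I is about the pivot and d = 0.7490 m.
I_cm = (2/5)mR² = 0.9717 kg·m², so I = I_cm + md² = 0.9717 + 2.429 = 3.401 kg·m².
L_eq = 3.401/(4.33 × 0.7490) = 1.05 m.

1.05 m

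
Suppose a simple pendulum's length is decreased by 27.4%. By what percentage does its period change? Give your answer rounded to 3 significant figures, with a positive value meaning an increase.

-14.8%

T ∝ √L, so T'/T = √(0.7260) = 0.8521.
Percentage change in T = (0.8521 − 1) × 100% = -14.8%.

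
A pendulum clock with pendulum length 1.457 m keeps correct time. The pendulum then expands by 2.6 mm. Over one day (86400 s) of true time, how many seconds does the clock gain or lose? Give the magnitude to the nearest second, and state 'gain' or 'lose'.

T ∝ √L, so T'/T = √(1.45960/1.457) = 1.00089.
In 86400 s of true time the clock registers 86400/1.00089 = 86323.0 s, so it loses 77 s.

lose 77 s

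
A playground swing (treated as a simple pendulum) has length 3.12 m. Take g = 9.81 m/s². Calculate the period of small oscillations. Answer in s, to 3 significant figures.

T = 2π√(L/g) = 2π√(3.12/9.81) = 2π × 0.5640 = 3.54 s.

3.54 s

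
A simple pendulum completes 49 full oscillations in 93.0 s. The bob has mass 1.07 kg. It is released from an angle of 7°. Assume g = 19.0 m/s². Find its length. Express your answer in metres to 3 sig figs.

T = 93.0/49 = 1.898 s.
From T = 2π√(L/g), L = gT²/(4π²) = 19.0 × 1.898²/(4π²) = 1.73 m.

1.73 m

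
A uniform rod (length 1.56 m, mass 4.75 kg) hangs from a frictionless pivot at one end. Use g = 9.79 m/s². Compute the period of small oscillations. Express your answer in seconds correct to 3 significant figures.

2.05 s

For a physical pendulum T = 2π√(I/(mgd)), with d = 0.7800 m from pivot to centre of mass.
I_cm = mL²/12 = 4.75 × 1.56²/12 = 0.9633 kg·m²; I = I_cm + md² = 0.9633 + 4.75 × 0.7800² = 3.853 kg·m².
T = 2π√(3.853/(4.75 × 9.79 × 0.7800)) = 2.05 s.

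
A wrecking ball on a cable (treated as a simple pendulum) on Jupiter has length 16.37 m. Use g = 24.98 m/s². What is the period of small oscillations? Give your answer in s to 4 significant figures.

T = 2π√(L/g) = 2π√(16.37/24.98) = 2π × 0.80952 = 5.086 s.

5.086 s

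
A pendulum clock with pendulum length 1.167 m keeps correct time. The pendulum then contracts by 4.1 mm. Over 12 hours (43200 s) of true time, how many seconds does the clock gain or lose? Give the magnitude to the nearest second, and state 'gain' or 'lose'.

gain 76 s

T ∝ √L, so T'/T = √(1.16290/1.167) = 0.998242.
In 43200 s of true time the clock registers 43200/0.998242 = 43276.1 s, so it gains 76 s.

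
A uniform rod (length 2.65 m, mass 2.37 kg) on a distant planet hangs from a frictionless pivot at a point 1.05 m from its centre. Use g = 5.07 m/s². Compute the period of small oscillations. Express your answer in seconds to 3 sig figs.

3.54 s

For a physical pendulum T = 2π√(I/(mgd)), with d = 1.050 m from pivot to centre of mass.
I_cm = mL²/12 = 2.37 × 2.65²/12 = 1.387 kg·m²; I = I_cm + md² = 1.387 + 2.37 × 1.050² = 4.000 kg·m².
T = 2π√(4.000/(2.37 × 5.07 × 1.050)) = 3.54 s.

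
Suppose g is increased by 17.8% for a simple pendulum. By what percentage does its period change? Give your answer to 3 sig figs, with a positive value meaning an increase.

-7.86%

T ∝ 1/√g, so T'/T = 1/√(1.178) = 0.9214.
Percentage change in T = (0.9214 − 1) × 100% = -7.86%.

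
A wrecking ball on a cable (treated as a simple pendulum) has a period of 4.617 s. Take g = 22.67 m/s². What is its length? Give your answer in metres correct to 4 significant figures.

12.24 m

From T = 2π√(L/g), L = gT²/(4π²) = 22.67 × 4.6170²/(4π²) = 12.24 m.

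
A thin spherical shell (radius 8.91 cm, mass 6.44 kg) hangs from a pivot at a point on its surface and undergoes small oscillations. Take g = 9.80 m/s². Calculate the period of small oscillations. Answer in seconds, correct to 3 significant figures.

I_cm = (2/3)mr² = 0.03408 kg·m². The pivot is at distance d = 0.0891 m from the centre of mass.
By the parallel-axis theorem, I = I_cm + md² = 0.03408 + 0.05113 = 0.08521 kg·m².
T = 2π√(I/(mgd)) = 2π√(0.08521/(6.44 × 9.80 × 0.0891)) = 0.773 s.

0.773 s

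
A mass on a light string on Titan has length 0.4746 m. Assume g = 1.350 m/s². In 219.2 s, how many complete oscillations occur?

58

T = 2π√(L/g) = 2π√(0.4746/1.350) = 3.7254 s.
Number of complete oscillations = ⌊219.2/3.7254⌋ = ⌊58.839⌋ = 58.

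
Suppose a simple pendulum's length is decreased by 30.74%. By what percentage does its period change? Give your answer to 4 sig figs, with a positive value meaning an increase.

T ∝ √L, so T'/T = √(0.69260) = 0.83223.
Percentage change in T = (0.83223 − 1) × 100% = -16.78%.

-16.78%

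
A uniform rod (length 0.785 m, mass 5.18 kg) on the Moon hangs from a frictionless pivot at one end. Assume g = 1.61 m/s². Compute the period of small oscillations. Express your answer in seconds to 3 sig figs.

3.58 s

For a physical pendulum T = 2π√(I/(mgd)), with d = 0.3925 m from pivot to centre of mass.
I_cm = mL²/12 = 5.18 × 0.785²/12 = 0.2660 kg·m²; I = I_cm + md² = 0.2660 + 5.18 × 0.3925² = 1.064 kg·m².
T = 2π√(1.064/(5.18 × 1.61 × 0.3925)) = 3.58 s.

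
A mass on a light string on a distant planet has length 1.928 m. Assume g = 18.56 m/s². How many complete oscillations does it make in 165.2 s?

T = 2π√(L/g) = 2π√(1.928/18.56) = 2.0251 s.
Number of complete oscillations = ⌊165.2/2.0251⌋ = ⌊81.577⌋ = 81.

81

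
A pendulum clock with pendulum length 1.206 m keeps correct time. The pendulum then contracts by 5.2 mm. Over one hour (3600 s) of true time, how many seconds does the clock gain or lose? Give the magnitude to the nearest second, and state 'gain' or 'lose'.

T ∝ √L, so T'/T = √(1.20080/1.206) = 0.997842.
In 3600 s of true time the clock registers 3600/0.997842 = 3607.8 s, so it gains 8 s.

gain 8 s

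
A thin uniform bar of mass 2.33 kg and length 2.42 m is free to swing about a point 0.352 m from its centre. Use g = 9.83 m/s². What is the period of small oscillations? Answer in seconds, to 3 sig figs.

2.64 s

For a physical pendulum T = 2π√(I/(mgd)), with d = 0.3520 m from pivot to centre of mass.
I_cm = mL²/12 = 2.33 × 2.42²/12 = 1.137 kg·m²; I = I_cm + md² = 1.137 + 2.33 × 0.3520² = 1.426 kg·m².
T = 2π√(1.426/(2.33 × 9.83 × 0.3520)) = 2.64 s.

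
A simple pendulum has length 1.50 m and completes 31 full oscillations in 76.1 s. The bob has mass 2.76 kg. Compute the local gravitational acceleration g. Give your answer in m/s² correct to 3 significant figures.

9.83 m/s²

T = 76.1/31 = 2.455 s.
From T = 2π√(L/g), g = 4π²L/T² = 4π² × 1.50/2.455² = 9.83 m/s².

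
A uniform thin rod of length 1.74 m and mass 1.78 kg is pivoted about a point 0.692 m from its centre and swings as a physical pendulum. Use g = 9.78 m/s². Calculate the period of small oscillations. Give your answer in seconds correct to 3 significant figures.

2.07 s

For a physical pendulum T = 2π√(I/(mgd)), with d = 0.6920 m from pivot to centre of mass.
I_cm = mL²/12 = 1.78 × 1.74²/12 = 0.4491 kg·m²; I = I_cm + md² = 0.4491 + 1.78 × 0.6920² = 1.301 kg·m².
T = 2π√(1.301/(1.78 × 9.78 × 0.6920)) = 2.07 s.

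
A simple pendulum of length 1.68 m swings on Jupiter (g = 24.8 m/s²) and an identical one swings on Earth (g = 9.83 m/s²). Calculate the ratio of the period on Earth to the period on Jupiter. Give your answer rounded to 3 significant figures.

1.59

T ∝ 1/√g, so T₂/T₁ = √(g₁/g₂) = √(24.8/9.83) = 1.59.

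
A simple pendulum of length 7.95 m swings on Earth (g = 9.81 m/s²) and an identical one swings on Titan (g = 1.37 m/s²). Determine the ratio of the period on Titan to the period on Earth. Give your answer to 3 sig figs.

2.68

T ∝ 1/√g, so T₂/T₁ = √(g₁/g₂) = √(9.81/1.37) = 2.68.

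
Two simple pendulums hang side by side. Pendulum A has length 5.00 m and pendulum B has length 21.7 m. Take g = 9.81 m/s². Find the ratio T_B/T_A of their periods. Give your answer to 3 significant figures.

T ∝ √L, so T_B/T_A = √(L_B/L_A) = √(21.7/5.00) = 2.08.

2.08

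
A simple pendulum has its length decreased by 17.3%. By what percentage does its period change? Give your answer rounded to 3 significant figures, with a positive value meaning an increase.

-9.06%

T ∝ √L, so T'/T = √(0.8270) = 0.9094.
Percentage change in T = (0.9094 − 1) × 100% = -9.06%.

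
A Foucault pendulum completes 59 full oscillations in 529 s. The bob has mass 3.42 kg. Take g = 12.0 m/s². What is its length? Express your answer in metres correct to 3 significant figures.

24.4 m

T = 529/59 = 8.966 s.
From T = 2π√(L/g), L = gT²/(4π²) = 12.0 × 8.966²/(4π²) = 24.4 m.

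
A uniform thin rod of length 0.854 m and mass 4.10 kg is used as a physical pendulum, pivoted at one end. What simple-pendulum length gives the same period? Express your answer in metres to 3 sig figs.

The equivalent simple-pendulum length is L_eq = I/(md), where I is about the pivot and d = 0.4270 m.
I_cm = (1/12)mL² = 0.2492 kg·m², so I = I_cm + md² = 0.2492 + 0.7475 = 0.9967 kg·m².
L_eq = 0.9967/(4.10 × 0.4270) = 0.569 m.

0.569 m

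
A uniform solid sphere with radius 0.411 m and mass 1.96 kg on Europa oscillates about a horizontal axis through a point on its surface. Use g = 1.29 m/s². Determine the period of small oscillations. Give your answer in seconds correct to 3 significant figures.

I_cm = (2/5)mr² = 0.1324 kg·m². The pivot is at distance d = 0.411 m from the centre of mass.
By the parallel-axis theorem, I = I_cm + md² = 0.1324 + 0.3311 = 0.4635 kg·m².
T = 2π√(I/(mgd)) = 2π√(0.4635/(1.96 × 1.29 × 0.411)) = 4.20 s.

4.20 s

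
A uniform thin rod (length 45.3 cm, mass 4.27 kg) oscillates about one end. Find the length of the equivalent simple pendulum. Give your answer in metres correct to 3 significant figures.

0.302 m

The equivalent simple-pendulum length is L_eq = I/(md), where I is about the pivot and d = 0.2265 m.
I_cm = (1/12)mL² = 0.07302 kg·m², so I = I_cm + md² = 0.07302 + 0.2191 = 0.2921 kg·m².
L_eq = 0.2921/(4.27 × 0.2265) = 0.302 m.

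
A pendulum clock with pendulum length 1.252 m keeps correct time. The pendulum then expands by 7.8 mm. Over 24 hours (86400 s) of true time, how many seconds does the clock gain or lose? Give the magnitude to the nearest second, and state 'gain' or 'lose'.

lose 268 s

T ∝ √L, so T'/T = √(1.25980/1.252) = 1.00311.
In 86400 s of true time the clock registers 86400/1.00311 = 86132.1 s, so it loses 268 s.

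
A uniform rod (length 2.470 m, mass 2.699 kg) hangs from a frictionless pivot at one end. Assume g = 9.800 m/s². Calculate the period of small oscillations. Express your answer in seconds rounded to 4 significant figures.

For a physical pendulum T = 2π√(I/(mgd)), with d = 1.2350 m from pivot to centre of mass.
I_cm = mL²/12 = 2.699 × 2.470²/12 = 1.3722 kg·m²; I = I_cm + md² = 1.3722 + 2.699 × 1.2350² = 5.4888 kg·m².
T = 2π√(5.4888/(2.699 × 9.800 × 1.2350)) = 2.576 s.

2.576 s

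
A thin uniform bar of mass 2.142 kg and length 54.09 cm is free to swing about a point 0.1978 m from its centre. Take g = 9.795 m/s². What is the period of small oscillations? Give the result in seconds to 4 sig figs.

For a physical pendulum T = 2π√(I/(mgd)), with d = 0.19780 m from pivot to centre of mass.
I_cm = mL²/12 = 2.142 × 0.5409²/12 = 0.052224 kg·m²; I = I_cm + md² = 0.052224 + 2.142 × 0.19780² = 0.13603 kg·m².
T = 2π√(0.13603/(2.142 × 9.795 × 0.19780)) = 1.138 s.

1.138 s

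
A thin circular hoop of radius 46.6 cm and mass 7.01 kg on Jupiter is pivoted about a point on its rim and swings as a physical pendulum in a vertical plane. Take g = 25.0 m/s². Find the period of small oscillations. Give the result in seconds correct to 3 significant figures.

1.21 s

I_cm = mr² = 1.522 kg·m². The pivot is at distance d = 0.466 m from the centre of mass.
By the parallel-axis theorem, I = I_cm + md² = 1.522 + 1.522 = 3.045 kg·m².
T = 2π√(I/(mgd)) = 2π√(3.045/(7.01 × 25.0 × 0.466)) = 1.21 s.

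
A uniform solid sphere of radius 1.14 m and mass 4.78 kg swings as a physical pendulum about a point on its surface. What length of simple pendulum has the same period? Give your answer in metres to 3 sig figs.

The equivalent simple-pendulum length is L_eq = I/(md), where I is about the pivot and d = 1.140 m.
I_cm = (2/5)mR² = 2.485 kg·m², so I = I_cm + md² = 2.485 + 6.212 = 8.697 kg·m².
L_eq = 8.697/(4.78 × 1.140) = 1.60 m.

1.60 m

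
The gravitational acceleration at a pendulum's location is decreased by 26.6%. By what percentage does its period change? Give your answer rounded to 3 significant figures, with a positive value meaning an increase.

T ∝ 1/√g, so T'/T = 1/√(0.7340) = 1.167.
Percentage change in T = (1.167 − 1) × 100% = 16.7%.

16.7%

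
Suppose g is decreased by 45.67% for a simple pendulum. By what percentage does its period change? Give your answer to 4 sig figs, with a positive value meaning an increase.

T ∝ 1/√g, so T'/T = 1/√(0.54330) = 1.3567.
Percentage change in T = (1.3567 − 1) × 100% = 35.67%.

35.67%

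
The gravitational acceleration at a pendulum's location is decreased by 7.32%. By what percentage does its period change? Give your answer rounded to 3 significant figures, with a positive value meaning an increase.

T ∝ 1/√g, so T'/T = 1/√(0.9268) = 1.039.
Percentage change in T = (1.039 − 1) × 100% = 3.87%.

3.87%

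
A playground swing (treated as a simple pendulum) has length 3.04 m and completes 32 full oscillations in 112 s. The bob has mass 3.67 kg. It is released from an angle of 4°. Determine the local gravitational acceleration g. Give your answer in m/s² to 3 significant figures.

T = 112/32 = 3.500 s.
From T = 2π√(L/g), g = 4π²L/T² = 4π² × 3.04/3.500² = 9.80 m/s².

9.80 m/s²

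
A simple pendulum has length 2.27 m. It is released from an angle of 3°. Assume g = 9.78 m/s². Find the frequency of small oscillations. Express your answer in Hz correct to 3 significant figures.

T = 2π√(L/g) = 2π√(2.27/9.78) = 3.027 s, so f = 1/T = 0.330 Hz.

0.330 Hz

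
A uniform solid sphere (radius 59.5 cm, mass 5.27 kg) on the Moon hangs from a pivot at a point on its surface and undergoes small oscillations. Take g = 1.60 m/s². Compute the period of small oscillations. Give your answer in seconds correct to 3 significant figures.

4.53 s

I_cm = (2/5)mr² = 0.7463 kg·m². The pivot is at distance d = 0.595 m from the centre of mass.
By the parallel-axis theorem, I = I_cm + md² = 0.7463 + 1.866 = 2.612 kg·m².
T = 2π√(I/(mgd)) = 2π√(2.612/(5.27 × 1.60 × 0.595)) = 4.53 s.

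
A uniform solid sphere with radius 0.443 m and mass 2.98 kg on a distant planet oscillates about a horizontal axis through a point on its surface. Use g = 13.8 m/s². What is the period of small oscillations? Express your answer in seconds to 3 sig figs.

I_cm = (2/5)mr² = 0.2339 kg·m². The pivot is at distance d = 0.443 m from the centre of mass.
By the parallel-axis theorem, I = I_cm + md² = 0.2339 + 0.5848 = 0.8188 kg·m².
T = 2π√(I/(mgd)) = 2π√(0.8188/(2.98 × 13.8 × 0.443)) = 1.33 s.

1.33 s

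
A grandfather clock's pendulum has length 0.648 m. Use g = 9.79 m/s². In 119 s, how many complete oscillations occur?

73

T = 2π√(L/g) = 2π√(0.648/9.79) = 1.617 s.
Number of complete oscillations = ⌊119/1.617⌋ = ⌊73.62⌋ = 73.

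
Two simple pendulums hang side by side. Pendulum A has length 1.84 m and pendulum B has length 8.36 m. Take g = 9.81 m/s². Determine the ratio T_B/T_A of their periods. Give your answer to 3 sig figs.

T ∝ √L, so T_B/T_A = √(L_B/L_A) = √(8.36/1.84) = 2.13.

2.13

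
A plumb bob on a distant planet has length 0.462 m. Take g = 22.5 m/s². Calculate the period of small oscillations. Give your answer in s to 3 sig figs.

T = 2π√(L/g) = 2π√(0.462/22.5) = 2π × 0.1433 = 0.900 s.

0.900 s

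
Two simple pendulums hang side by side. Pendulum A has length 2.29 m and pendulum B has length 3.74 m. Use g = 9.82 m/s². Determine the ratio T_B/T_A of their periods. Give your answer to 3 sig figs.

T ∝ √L, so T_B/T_A = √(L_B/L_A) = √(3.74/2.29) = 1.28.

1.28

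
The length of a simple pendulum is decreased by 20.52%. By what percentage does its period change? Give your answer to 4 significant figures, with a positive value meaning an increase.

T ∝ √L, so T'/T = √(0.79480) = 0.89152.
Percentage change in T = (0.89152 − 1) × 100% = -10.85%.

-10.85%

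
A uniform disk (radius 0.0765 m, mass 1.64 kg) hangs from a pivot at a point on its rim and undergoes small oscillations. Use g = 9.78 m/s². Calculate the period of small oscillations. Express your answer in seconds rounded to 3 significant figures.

0.681 s

I_cm = ½mr² = 0.004799 kg·m². The pivot is at distance d = 0.0765 m from the centre of mass.
By the parallel-axis theorem, I = I_cm + md² = 0.004799 + 0.009598 = 0.01440 kg·m².
T = 2π√(I/(mgd)) = 2π√(0.01440/(1.64 × 9.78 × 0.0765)) = 0.681 s.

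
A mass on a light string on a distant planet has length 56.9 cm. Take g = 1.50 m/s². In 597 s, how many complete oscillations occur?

T = 2π√(L/g) = 2π√(0.569/1.50) = 3.870 s.
Number of complete oscillations = ⌊597/3.870⌋ = ⌊154.3⌋ = 154.

154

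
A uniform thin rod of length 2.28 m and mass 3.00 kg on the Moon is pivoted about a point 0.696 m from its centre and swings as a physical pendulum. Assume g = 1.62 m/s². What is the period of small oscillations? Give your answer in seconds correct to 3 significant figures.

For a physical pendulum T = 2π√(I/(mgd)), with d = 0.6960 m from pivot to centre of mass.
I_cm = mL²/12 = 3.00 × 2.28²/12 = 1.300 kg·m²; I = I_cm + md² = 1.300 + 3.00 × 0.6960² = 2.753 kg·m².
T = 2π√(2.753/(3.00 × 1.62 × 0.6960)) = 5.67 s.

5.67 s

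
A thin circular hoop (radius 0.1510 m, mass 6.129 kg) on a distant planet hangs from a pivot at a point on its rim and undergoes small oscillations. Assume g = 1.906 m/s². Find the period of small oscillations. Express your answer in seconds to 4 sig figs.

2.501 s

I_cm = mr² = 0.13975 kg·m². The pivot is at distance d = 0.1510 m from the centre of mass.
By the parallel-axis theorem, I = I_cm + md² = 0.13975 + 0.13975 = 0.27949 kg·m².
T = 2π√(I/(mgd)) = 2π√(0.27949/(6.129 × 1.906 × 0.1510)) = 2.501 s.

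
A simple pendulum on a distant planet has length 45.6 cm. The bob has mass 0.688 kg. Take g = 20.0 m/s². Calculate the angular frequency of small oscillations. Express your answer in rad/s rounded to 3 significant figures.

ω = √(g/L) = √(20.0/0.456) = 6.62 rad/s.

6.62 rad/s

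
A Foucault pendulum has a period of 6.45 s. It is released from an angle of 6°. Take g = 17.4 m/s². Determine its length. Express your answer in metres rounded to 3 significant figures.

From T = 2π√(L/g), L = gT²/(4π²) = 17.4 × 6.450²/(4π²) = 18.3 m.

18.3 m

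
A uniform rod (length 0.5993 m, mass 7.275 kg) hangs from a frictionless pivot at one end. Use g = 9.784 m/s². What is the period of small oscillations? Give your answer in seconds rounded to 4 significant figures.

1.270 s

For a physical pendulum T = 2π√(I/(mgd)), with d = 0.29965 m from pivot to centre of mass.
I_cm = mL²/12 = 7.275 × 0.5993²/12 = 0.21774 kg·m²; I = I_cm + md² = 0.21774 + 7.275 × 0.29965² = 0.87096 kg·m².
T = 2π√(0.87096/(7.275 × 9.784 × 0.29965)) = 1.270 s.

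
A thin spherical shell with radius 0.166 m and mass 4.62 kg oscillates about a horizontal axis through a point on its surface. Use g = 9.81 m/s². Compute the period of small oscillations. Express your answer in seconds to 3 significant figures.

1.06 s

I_cm = (2/3)mr² = 0.08487 kg·m². The pivot is at distance d = 0.166 m from the centre of mass.
By the parallel-axis theorem, I = I_cm + md² = 0.08487 + 0.1273 = 0.2122 kg·m².
T = 2π√(I/(mgd)) = 2π√(0.2122/(4.62 × 9.81 × 0.166)) = 1.06 s.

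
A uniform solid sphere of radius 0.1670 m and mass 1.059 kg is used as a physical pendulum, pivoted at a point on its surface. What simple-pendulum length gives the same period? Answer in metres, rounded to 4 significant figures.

The equivalent simple-pendulum length is L_eq = I/(md), where I is about the pivot and d = 0.16700 m.
I_cm = (2/5)mR² = 0.011814 kg·m², so I = I_cm + md² = 0.011814 + 0.029534 = 0.041348 kg·m².
L_eq = 0.041348/(1.059 × 0.16700) = 0.2338 m.

0.2338 m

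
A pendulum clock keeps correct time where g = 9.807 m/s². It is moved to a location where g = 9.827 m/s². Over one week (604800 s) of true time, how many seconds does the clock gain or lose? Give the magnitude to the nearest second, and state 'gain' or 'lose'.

The clock's period scales as T ∝ 1/√g, so T'/T = √(9.807/9.827) = 0.998982.
In 604800 s of true time the clock registers 604800/0.998982 = 605416.4 s, so it gains 616 s.

gain 616 s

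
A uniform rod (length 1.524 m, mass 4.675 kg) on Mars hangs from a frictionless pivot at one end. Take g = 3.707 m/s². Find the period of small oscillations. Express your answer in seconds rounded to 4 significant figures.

3.289 s

For a physical pendulum T = 2π√(I/(mgd)), with d = 0.76200 m from pivot to centre of mass.
I_cm = mL²/12 = 4.675 × 1.524²/12 = 0.90484 kg·m²; I = I_cm + md² = 0.90484 + 4.675 × 0.76200² = 3.6193 kg·m².
T = 2π√(3.6193/(4.675 × 3.707 × 0.76200)) = 3.289 s.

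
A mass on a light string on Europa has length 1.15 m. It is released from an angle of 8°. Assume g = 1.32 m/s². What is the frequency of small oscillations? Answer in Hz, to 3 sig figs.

0.171 Hz

T = 2π√(L/g) = 2π√(1.15/1.32) = 5.865 s, so f = 1/T = 0.171 Hz.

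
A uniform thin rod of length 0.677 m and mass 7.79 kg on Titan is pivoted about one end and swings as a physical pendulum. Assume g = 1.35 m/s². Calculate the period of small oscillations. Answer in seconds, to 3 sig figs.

3.63 s

For a physical pendulum T = 2π√(I/(mgd)), with d = 0.3385 m from pivot to centre of mass.
I_cm = mL²/12 = 7.79 × 0.677²/12 = 0.2975 kg·m²; I = I_cm + md² = 0.2975 + 7.79 × 0.3385² = 1.190 kg·m².
T = 2π√(1.190/(7.79 × 1.35 × 0.3385)) = 3.63 s.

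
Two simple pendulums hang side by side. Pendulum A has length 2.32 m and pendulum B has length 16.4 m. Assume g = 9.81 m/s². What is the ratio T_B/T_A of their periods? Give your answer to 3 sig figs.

2.66

T ∝ √L, so T_B/T_A = √(L_B/L_A) = √(16.4/2.32) = 2.66.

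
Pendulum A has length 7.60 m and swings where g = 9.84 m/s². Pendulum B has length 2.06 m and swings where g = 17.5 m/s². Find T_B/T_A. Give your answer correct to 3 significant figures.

0.390

T = 2π√(L/g), so T_B/T_A = √((L_B/g_B)/(L_A/g_A)) = √((2.06/17.5)/(7.60/9.84)) = 0.390.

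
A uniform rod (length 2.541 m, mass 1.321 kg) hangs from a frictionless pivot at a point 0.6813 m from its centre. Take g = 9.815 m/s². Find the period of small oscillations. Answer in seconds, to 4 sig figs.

2.432 s

For a physical pendulum T = 2π√(I/(mgd)), with d = 0.68130 m from pivot to centre of mass.
I_cm = mL²/12 = 1.321 × 2.541²/12 = 0.71077 kg·m²; I = I_cm + md² = 0.71077 + 1.321 × 0.68130² = 1.3239 kg·m².
T = 2π√(1.3239/(1.321 × 9.815 × 0.68130)) = 2.432 s.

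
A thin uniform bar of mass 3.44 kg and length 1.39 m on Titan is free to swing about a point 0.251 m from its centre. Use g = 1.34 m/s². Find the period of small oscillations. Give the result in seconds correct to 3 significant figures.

5.13 s

For a physical pendulum T = 2π√(I/(mgd)), with d = 0.2510 m from pivot to centre of mass.
I_cm = mL²/12 = 3.44 × 1.39²/12 = 0.5539 kg·m²; I = I_cm + md² = 0.5539 + 3.44 × 0.2510² = 0.7706 kg·m².
T = 2π√(0.7706/(3.44 × 1.34 × 0.2510)) = 5.13 s.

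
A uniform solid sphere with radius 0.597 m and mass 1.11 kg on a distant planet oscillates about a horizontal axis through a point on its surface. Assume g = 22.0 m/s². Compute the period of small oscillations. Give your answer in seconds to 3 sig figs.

I_cm = (2/5)mr² = 0.1582 kg·m². The pivot is at distance d = 0.597 m from the centre of mass.
By the parallel-axis theorem, I = I_cm + md² = 0.1582 + 0.3956 = 0.5539 kg·m².
T = 2π√(I/(mgd)) = 2π√(0.5539/(1.11 × 22.0 × 0.597)) = 1.22 s.

1.22 s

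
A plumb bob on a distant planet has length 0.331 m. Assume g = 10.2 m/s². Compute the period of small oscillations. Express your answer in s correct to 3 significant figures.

1.13 s

T = 2π√(L/g) = 2π√(0.331/10.2) = 2π × 0.1801 = 1.13 s.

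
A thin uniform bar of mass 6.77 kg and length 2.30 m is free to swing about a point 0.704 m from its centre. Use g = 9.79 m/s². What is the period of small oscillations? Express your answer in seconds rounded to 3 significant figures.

For a physical pendulum T = 2π√(I/(mgd)), with d = 0.7040 m from pivot to centre of mass.
I_cm = mL²/12 = 6.77 × 2.30²/12 = 2.984 kg·m²; I = I_cm + md² = 2.984 + 6.77 × 0.7040² = 6.340 kg·m².
T = 2π√(6.340/(6.77 × 9.79 × 0.7040)) = 2.32 s.

2.32 s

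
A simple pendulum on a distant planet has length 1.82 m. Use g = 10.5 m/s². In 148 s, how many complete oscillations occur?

56

T = 2π√(L/g) = 2π√(1.82/10.5) = 2.616 s.
Number of complete oscillations = ⌊148/2.616⌋ = ⌊56.58⌋ = 56.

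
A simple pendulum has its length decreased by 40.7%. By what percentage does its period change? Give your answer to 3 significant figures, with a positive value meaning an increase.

T ∝ √L, so T'/T = √(0.5930) = 0.7701.
Percentage change in T = (0.7701 − 1) × 100% = -23.0%.

-23.0%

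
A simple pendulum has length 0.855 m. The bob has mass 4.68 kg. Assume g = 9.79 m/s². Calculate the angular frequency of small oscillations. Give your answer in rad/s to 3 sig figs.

ω = √(g/L) = √(9.79/0.855) = 3.38 rad/s.

3.38 rad/s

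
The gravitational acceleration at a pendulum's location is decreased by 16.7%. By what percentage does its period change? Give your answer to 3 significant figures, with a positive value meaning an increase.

9.57%

T ∝ 1/√g, so T'/T = 1/√(0.8330) = 1.096.
Percentage change in T = (1.096 − 1) × 100% = 9.57%.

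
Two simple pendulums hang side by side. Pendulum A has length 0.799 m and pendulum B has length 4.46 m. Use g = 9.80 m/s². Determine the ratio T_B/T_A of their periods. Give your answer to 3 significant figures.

2.36

T ∝ √L, so T_B/T_A = √(L_B/L_A) = √(4.46/0.799) = 2.36.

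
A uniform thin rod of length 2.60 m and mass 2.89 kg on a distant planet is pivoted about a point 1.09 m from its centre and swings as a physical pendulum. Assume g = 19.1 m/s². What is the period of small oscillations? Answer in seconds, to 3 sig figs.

For a physical pendulum T = 2π√(I/(mgd)), with d = 1.090 m from pivot to centre of mass.
I_cm = mL²/12 = 2.89 × 2.60²/12 = 1.628 kg·m²; I = I_cm + md² = 1.628 + 2.89 × 1.090² = 5.062 kg·m².
T = 2π√(5.062/(2.89 × 19.1 × 1.090)) = 1.82 s.

1.82 s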